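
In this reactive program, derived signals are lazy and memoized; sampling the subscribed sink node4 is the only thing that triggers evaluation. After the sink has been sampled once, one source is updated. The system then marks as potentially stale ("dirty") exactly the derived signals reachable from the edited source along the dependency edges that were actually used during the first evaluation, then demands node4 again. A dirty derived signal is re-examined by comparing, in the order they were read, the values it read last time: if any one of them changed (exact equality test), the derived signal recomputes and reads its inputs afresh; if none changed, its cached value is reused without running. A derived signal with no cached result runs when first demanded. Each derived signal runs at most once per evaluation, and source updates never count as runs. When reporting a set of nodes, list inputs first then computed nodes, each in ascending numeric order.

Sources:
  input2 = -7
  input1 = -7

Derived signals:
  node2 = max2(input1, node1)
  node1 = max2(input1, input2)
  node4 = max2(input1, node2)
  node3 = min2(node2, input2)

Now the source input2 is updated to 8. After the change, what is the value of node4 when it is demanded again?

Demanding node4 again yields 8.

First demand of the output computes:
  node1 = max2(-7, -7) = -7
  node2 = max2(-7, -7) = -7
  node4 = max2(-7, -7) = -7

After the edit, cleaning proceeds:
  node1: a read changed (input2 -7->8) — executes, giving 8.
  node2: a read changed (node1 -7->8) — executes, giving 8.
  node4: a read changed (node2 -7->8) — executes, giving 8.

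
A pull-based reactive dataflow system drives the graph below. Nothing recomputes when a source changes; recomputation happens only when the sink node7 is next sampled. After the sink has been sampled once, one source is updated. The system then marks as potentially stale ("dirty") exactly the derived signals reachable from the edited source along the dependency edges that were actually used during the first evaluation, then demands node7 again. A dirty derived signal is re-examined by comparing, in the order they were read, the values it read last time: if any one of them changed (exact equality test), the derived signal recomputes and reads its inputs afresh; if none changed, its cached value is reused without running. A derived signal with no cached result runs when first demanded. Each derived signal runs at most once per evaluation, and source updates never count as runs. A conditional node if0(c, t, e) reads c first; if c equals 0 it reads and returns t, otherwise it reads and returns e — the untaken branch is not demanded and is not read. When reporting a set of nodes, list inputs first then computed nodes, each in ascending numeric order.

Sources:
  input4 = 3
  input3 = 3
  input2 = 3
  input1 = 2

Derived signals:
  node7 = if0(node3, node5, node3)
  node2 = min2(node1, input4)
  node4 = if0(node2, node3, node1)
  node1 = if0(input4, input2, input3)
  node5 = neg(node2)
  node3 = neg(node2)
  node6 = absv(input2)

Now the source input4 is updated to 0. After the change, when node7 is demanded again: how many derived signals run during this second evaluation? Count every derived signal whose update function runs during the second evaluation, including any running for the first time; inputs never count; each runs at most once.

Derived signals that run: node1, node2, node3, node5, node7 — 5 in total.
Key observation: a condition flipped, so demand reaches new nodes — node5 runs for the first time.

First evaluation (everything demanded from the output):
  node1 = if0(input4=3 -> else branch input3) = 3
  node2 = min2(3, 3) = 3
  node3 = neg(3) = -3
  node7 = if0(node3=-3 -> else branch node3) = -3

Propagation after the edit:
  node1: runs — input4 3->0; result 3 (same value as before).
  node2: runs — input4 3->0; result 0.
  node3: runs — node2 3->0; result 0.
  node5: demanded for the first time — runs, produces 0.
  node7: runs — node3 -3->0; node3 -3->0; result 0.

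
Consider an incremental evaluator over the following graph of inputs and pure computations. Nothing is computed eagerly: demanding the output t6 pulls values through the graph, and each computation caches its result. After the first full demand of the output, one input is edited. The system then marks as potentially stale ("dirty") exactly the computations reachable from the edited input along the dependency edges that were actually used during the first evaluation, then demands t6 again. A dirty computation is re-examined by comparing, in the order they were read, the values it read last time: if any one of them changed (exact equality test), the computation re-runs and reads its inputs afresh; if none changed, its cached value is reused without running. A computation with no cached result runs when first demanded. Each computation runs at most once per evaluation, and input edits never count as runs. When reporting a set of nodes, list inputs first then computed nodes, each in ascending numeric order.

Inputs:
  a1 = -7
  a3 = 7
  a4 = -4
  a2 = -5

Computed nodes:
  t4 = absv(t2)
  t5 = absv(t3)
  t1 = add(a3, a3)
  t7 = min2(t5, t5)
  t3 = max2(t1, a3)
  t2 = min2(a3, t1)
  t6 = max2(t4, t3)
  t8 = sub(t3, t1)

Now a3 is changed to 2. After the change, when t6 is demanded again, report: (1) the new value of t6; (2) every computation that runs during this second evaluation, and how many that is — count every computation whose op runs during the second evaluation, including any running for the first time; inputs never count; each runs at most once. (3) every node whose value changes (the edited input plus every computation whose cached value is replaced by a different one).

t6 now evaluates to 4.
Run set: t1, t2, t3, t4, t6 (5 run).
Changed values: a3, t1, t2, t3, t4, t6.

Initial pass — values computed on the first demand:
  t1 = add(7, 7) = 14
  t2 = min2(7, 14) = 7
  t3 = max2(14, 7) = 14
  t4 = absv(7) = 7
  t6 = max2(7, 14) = 14

Second demand — change propagation:
  t1: re-runs because a3 7->2; a3 7->2; new result 4.
  t2: re-runs because a3 7->2; t1 14->4; new result 2.
  t3: re-runs because t1 14->4; a3 7->2; new result 4.
  t4: re-runs because t2 7->2; new result 2.
  t6: re-runs because t4 7->2; t3 14->4; new result 4.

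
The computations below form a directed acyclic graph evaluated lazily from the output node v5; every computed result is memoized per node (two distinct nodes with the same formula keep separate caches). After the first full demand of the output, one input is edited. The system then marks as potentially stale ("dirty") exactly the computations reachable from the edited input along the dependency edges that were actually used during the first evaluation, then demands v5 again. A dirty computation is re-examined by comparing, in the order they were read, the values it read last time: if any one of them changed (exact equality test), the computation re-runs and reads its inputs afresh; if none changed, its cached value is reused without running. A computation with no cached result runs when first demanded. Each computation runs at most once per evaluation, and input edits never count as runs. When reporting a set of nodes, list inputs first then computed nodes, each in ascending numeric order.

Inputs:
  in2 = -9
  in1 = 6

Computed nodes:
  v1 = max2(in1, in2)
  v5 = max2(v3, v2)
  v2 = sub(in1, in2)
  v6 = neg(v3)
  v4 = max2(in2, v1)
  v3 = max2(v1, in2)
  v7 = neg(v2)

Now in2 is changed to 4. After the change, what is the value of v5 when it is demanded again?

Demanding v5 again yields 6.

First demand of the output computes:
  v1 = max2(6, -9) = 6
  v2 = sub(6, -9) = 15
  v3 = max2(6, -9) = 6
  v5 = max2(6, 15) = 15

After the edit, cleaning proceeds:
  v1: a read changed (in2 -9->4) — executes, giving 6 — identical to its old value.
  v2: a read changed (in2 -9->4) — executes, giving 2.
  v3: a read changed (in2 -9->4) — executes, giving 6 — identical to its old value.
  v5: a read changed (v2 15->2) — executes, giving 6.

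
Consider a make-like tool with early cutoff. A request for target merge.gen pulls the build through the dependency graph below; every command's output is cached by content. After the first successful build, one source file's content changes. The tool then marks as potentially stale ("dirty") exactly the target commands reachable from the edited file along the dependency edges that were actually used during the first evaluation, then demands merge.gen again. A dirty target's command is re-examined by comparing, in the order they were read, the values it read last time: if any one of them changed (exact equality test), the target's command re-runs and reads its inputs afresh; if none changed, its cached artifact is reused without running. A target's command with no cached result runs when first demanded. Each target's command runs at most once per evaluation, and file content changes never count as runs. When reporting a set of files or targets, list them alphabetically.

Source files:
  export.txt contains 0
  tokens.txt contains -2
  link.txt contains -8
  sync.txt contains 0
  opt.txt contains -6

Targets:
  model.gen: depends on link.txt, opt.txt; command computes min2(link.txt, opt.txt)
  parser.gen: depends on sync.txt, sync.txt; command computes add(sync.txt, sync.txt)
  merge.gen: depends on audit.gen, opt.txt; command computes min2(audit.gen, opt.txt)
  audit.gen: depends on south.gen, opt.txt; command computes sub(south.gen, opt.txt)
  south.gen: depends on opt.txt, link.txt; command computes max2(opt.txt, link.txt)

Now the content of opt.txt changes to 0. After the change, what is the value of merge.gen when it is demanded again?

First demand of the output computes:
  south.gen = max2(-6, -8) = -6
  audit.gen = sub(-6, -6) = 0
  merge.gen = min2(0, -6) = -6

After the edit, cleaning proceeds:
  south.gen: a read changed (opt.txt -6->0) — executes, giving 0.
  audit.gen: a read changed (south.gen -6->0; opt.txt -6->0) — executes, giving 0 — identical to its old value.
  merge.gen: a read changed (opt.txt -6->0) — executes, giving 0.

Demanding merge.gen again yields 0.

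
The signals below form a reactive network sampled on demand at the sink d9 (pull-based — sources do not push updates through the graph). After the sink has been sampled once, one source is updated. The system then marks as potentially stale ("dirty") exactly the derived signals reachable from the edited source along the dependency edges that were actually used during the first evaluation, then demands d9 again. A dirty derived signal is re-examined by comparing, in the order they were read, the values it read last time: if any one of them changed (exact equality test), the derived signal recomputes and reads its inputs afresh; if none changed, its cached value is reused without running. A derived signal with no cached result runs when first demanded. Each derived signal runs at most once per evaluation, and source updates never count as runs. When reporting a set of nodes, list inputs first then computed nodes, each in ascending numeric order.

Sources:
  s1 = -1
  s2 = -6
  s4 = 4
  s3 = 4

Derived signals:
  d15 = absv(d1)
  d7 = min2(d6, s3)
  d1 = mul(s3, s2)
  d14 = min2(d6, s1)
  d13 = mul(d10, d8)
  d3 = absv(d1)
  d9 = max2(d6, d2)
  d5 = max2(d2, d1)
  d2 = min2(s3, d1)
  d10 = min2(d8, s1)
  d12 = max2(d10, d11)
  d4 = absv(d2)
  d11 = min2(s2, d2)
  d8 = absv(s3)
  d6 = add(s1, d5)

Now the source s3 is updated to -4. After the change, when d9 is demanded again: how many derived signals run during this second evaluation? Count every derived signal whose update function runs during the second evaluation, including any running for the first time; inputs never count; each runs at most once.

Run set: d1, d2, d5, d6, d9 (5 run).

Initial pass — values computed on the first demand:
  d1 = mul(4, -6) = -24
  d2 = min2(4, -24) = -24
  d5 = max2(-24, -24) = -24
  d6 = add(-1, -24) = -25
  d9 = max2(-25, -24) = -24

Second demand — change propagation:
  d1: re-runs because s3 4->-4; new result 24.
  d2: re-runs because s3 4->-4; d1 -24->24; new result -4.
  d5: re-runs because d2 -24->-4; d1 -24->24; new result 24.
  d6: re-runs because d5 -24->24; new result 23.
  d9: re-runs because d6 -25->23; d2 -24->-4; new result 23.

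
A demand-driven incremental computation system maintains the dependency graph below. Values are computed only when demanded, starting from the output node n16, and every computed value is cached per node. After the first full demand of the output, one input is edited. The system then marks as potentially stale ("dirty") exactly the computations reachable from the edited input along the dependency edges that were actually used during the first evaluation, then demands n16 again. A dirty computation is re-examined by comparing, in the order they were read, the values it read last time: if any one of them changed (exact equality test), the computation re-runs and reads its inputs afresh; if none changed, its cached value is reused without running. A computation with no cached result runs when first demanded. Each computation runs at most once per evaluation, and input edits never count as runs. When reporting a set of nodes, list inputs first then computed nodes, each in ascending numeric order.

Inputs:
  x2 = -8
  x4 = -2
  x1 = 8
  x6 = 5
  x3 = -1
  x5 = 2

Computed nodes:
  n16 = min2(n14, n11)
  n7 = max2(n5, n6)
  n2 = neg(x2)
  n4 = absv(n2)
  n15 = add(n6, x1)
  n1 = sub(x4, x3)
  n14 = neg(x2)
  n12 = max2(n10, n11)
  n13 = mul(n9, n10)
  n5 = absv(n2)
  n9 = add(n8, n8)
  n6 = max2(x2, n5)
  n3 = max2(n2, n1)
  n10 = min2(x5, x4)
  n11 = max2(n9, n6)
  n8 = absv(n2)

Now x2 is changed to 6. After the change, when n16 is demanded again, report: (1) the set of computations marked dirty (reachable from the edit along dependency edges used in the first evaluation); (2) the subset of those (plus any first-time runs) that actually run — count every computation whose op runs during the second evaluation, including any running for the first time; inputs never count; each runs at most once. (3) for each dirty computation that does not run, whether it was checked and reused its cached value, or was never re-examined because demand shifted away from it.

Marked dirty: n2, n5, n6, n8, n9, n11, n14, n16.
Computations that run: n2, n5, n6, n8, n9, n11, n14, n16 — 8 in total.
Every dirty computation ran.

First evaluation (everything demanded from the output):
  n2 = neg(-8) = 8
  n5 = absv(8) = 8
  n6 = max2(-8, 8) = 8
  n8 = absv(8) = 8
  n9 = add(8, 8) = 16
  n11 = max2(16, 8) = 16
  n14 = neg(-8) = 8
  n16 = min2(8, 16) = 8

Propagation after the edit:
  n2: runs — x2 -8->6; result -6.
  n5: runs — n2 8->-6; result 6.
  n6: runs — x2 -8->6; n5 8->6; result 6.
  n8: runs — n2 8->-6; result 6.
  n9: runs — n8 8->6; n8 8->6; result 12.
  n11: runs — n9 16->12; n6 8->6; result 12.
  n14: runs — x2 -8->6; result -6.
  n16: runs — n14 8->-6; n11 16->12; result -6.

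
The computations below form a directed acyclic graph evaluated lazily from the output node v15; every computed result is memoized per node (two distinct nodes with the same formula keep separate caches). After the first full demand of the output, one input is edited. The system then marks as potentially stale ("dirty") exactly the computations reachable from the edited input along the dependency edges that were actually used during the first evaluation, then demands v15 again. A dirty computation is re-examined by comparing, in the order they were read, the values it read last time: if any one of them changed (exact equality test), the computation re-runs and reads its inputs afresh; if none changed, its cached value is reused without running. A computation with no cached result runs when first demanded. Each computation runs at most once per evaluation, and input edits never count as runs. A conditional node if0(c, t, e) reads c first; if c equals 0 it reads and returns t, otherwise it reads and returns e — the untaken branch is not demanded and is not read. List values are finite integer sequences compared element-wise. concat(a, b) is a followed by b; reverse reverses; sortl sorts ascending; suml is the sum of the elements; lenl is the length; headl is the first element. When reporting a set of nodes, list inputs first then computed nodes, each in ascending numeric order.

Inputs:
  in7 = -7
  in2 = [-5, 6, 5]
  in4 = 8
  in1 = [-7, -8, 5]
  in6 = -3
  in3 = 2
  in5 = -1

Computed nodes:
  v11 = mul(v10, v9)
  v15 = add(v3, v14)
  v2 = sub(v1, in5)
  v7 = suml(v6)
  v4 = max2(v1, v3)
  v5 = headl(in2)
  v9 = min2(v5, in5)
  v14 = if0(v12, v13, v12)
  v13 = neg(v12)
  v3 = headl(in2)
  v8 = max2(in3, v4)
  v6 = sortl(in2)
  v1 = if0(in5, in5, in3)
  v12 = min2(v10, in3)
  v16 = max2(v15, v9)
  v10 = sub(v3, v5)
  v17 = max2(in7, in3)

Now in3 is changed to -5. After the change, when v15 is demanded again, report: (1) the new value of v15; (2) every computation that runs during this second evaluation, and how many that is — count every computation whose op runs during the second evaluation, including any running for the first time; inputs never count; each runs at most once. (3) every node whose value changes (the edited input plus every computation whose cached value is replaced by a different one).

Demanding v15 again yields -10.
3 computations run: v12, v14, v15.
The nodes whose values change: in3, v12, v14, v15.
Note the branch switch — demand abandons v13, which is never re-examined.

First demand of the output computes:
  v3 = headl([-5, 6, 5]) = -5
  v5 = headl([-5, 6, 5]) = -5
  v10 = sub(-5, -5) = 0
  v12 = min2(0, 2) = 0
  v13 = neg(0) = 0
  v14 = if0(v12=0 -> then branch v13) = 0
  v15 = add(-5, 0) = -5

After the edit, cleaning proceeds:
  v12: a read changed (in3 2->-5) — executes, giving -5.
  v13: stays stale; no demand reaches it after the flip.
  v14: a read changed (v12 0->-5) — executes, giving -5.
  v15: a read changed (v14 0->-5) — executes, giving -10.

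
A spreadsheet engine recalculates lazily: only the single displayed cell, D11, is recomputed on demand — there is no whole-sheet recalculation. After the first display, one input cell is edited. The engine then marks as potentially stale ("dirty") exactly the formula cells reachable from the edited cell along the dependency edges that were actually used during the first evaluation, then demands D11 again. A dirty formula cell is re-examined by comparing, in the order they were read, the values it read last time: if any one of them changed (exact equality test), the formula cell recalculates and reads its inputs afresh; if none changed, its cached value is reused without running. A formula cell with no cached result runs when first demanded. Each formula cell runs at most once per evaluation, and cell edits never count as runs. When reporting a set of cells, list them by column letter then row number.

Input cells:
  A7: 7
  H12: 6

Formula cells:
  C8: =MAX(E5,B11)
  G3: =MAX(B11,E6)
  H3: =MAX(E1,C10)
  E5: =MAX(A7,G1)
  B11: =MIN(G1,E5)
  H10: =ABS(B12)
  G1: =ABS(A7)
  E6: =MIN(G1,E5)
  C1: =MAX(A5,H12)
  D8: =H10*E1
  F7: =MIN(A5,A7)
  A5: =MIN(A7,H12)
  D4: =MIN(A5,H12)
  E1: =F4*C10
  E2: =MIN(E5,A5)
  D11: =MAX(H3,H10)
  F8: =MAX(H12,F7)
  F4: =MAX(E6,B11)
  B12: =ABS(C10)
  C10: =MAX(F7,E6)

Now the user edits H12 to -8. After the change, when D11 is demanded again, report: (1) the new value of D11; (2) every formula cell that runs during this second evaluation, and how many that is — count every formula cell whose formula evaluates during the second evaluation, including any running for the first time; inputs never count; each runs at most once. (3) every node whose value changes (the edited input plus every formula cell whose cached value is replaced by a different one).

First evaluation (everything demanded from the output):
  A5 = MIN(7, 6) = 6
  F7 = MIN(6, 7) = 6
  G1 = ABS(7) = 7
  E5 = MAX(7, 7) = 7
  B11 = MIN(7, 7) = 7
  E6 = MIN(7, 7) = 7
  C10 = MAX(6, 7) = 7
  B12 = ABS(7) = 7
  F4 = MAX(7, 7) = 7
  E1 = 7 * 7 = 49
  H3 = MAX(49, 7) = 49
  H10 = ABS(7) = 7
  D11 = MAX(49, 7) = 49

Propagation after the edit:
  A5: runs — H12 6->-8; result -8.
  F7: runs — A5 6->-8; result -8.
  C10: runs — F7 6->-8; result 7 (same value as before).
  B12: checked — values it read are unchanged (C10 unchanged); reused cached 7 without running.
  E1: checked — values it read are unchanged (F4 unchanged, C10 unchanged); reused cached 49 without running.
  H3: checked — values it read are unchanged (E1 unchanged, C10 unchanged); reused cached 49 without running.
  H10: checked — values it read are unchanged (B12 unchanged); reused cached 7 without running.
  D11: checked — values it read are unchanged (H3 unchanged, H10 unchanged); reused cached 49 without running.

Key observation: the change is absorbed at C10 — it re-runs but produces the same value, and the output's value is unchanged.

New value of D11: 49.
Formula cells that run: A5, C10, F7 — 3 in total.
Values that change: A5, F7, H12.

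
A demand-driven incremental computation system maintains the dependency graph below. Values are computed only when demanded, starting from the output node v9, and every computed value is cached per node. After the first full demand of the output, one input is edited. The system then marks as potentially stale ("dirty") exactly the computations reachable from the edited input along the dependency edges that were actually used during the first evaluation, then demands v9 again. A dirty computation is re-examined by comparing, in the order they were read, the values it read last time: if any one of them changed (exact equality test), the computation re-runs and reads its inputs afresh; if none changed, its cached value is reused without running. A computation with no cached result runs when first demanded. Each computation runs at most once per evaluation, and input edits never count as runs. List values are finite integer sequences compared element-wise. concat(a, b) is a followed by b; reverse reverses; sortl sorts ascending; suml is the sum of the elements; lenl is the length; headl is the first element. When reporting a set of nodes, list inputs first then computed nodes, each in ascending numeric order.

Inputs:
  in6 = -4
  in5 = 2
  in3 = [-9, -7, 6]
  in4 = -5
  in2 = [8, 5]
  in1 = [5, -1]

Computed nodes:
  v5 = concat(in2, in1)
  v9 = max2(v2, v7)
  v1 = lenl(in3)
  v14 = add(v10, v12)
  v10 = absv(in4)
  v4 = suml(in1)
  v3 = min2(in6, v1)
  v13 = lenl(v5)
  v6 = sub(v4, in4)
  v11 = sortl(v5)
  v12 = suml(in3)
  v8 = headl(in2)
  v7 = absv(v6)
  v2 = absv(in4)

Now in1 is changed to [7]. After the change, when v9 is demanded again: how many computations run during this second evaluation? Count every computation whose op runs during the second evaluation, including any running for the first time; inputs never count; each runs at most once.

First evaluation (everything demanded from the output):
  v2 = absv(-5) = 5
  v4 = suml([5, -1]) = 4
  v6 = sub(4, -5) = 9
  v7 = absv(9) = 9
  v9 = max2(5, 9) = 9

Propagation after the edit:
  v4: runs — in1 [5, -1]->[7]; result 7.
  v6: runs — v4 4->7; result 12.
  v7: runs — v6 9->12; result 12.
  v9: runs — v7 9->12; result 12.

Computations that run: v4, v6, v7, v9 — 4 in total.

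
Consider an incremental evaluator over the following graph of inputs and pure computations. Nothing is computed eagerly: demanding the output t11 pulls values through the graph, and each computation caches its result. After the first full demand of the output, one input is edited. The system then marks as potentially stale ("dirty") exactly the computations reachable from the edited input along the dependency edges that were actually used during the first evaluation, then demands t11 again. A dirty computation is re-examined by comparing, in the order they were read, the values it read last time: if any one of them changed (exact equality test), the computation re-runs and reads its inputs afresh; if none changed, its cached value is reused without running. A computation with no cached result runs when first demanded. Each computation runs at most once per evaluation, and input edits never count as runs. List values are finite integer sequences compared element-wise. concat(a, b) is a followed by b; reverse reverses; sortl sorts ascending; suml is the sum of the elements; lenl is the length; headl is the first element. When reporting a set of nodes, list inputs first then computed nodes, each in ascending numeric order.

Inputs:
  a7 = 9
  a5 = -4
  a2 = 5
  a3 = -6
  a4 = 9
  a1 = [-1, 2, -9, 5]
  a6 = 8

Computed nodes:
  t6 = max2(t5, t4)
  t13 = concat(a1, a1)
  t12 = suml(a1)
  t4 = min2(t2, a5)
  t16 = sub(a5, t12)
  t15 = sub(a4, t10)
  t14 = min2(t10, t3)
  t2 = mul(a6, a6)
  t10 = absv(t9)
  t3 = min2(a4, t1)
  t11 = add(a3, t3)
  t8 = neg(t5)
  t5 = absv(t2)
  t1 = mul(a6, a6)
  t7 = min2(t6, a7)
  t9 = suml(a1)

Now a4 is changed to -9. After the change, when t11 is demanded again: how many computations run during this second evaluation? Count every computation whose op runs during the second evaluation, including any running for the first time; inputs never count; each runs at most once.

Run set: t3, t11 (2 run).

Initial pass — values computed on the first demand:
  t1 = mul(8, 8) = 64
  t3 = min2(9, 64) = 9
  t11 = add(-6, 9) = 3

Second demand — change propagation:
  t3: re-runs because a4 9->-9; new result -9.
  t11: re-runs because t3 9->-9; new result -15.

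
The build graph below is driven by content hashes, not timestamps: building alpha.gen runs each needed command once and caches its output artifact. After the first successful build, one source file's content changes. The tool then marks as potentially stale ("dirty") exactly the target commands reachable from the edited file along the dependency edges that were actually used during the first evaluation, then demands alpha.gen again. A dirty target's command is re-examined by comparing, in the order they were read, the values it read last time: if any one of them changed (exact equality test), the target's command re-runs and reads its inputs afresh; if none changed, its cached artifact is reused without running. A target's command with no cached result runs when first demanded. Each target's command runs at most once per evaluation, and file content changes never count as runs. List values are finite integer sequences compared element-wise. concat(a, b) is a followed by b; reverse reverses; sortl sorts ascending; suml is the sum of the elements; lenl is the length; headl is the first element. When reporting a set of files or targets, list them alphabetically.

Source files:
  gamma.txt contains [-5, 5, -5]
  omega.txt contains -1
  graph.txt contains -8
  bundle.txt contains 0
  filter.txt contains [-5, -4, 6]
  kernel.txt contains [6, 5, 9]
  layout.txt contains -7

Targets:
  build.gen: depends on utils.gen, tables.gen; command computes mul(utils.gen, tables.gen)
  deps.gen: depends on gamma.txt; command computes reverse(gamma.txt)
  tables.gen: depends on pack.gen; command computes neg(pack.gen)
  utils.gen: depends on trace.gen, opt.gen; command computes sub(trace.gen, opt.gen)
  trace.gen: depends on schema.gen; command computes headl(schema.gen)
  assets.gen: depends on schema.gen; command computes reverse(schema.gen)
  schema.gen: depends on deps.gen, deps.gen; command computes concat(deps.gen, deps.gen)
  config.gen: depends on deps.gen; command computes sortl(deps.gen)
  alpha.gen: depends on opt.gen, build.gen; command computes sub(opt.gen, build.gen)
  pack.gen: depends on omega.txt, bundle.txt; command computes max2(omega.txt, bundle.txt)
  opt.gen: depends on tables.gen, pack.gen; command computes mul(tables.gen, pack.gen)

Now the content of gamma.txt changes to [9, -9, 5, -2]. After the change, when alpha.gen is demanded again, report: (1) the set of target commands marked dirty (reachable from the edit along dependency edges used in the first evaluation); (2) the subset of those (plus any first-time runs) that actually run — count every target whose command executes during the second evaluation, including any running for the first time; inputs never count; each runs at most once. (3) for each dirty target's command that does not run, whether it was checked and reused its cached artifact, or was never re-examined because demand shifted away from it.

Initial pass — values computed on the first demand:
  deps.gen = reverse([-5, 5, -5]) = [-5, 5, -5]
  pack.gen = max2(-1, 0) = 0
  schema.gen = concat([-5, 5, -5], [-5, 5, -5]) = [-5, 5, -5, -5, 5, -5]
  tables.gen = neg(0) = 0
  opt.gen = mul(0, 0) = 0
  trace.gen = headl([-5, 5, -5, -5, 5, -5]) = -5
  utils.gen = sub(-5, 0) = -5
  build.gen = mul(-5, 0) = 0
  alpha.gen = sub(0, 0) = 0

Second demand — change propagation:
  deps.gen: re-runs because gamma.txt [-5, 5, -5]->[9, -9, 5, -2]; new result [-2, 5, -9, 9].
  schema.gen: re-runs because deps.gen [-5, 5, -5]->[-2, 5, -9, 9]; deps.gen [-5, 5, -5]->[-2, 5, -9, 9]; new result [-2, 5, -9, 9, -2, 5, -9, 9].
  trace.gen: re-runs because schema.gen [-5, 5, -5, -5, 5, -5]->[-2, 5, -9, 9, -2, 5, -9, 9]; new result -2.
  utils.gen: re-runs because trace.gen -5->-2; new result -2.
  build.gen: re-runs because utils.gen -5->-2; new result 0 (unchanged).
  alpha.gen: re-examined; everything it read last time is the same (opt.gen unchanged, build.gen unchanged) — cache 0 kept, no run.

The important point: build.gen recomputes to an identical value, and the output ends up unchanged.

Dirty set: alpha.gen, build.gen, deps.gen, schema.gen, trace.gen, utils.gen.
Run set: build.gen, deps.gen, schema.gen, trace.gen, utils.gen (5 run).
Re-examined without running (cache reused): alpha.gen.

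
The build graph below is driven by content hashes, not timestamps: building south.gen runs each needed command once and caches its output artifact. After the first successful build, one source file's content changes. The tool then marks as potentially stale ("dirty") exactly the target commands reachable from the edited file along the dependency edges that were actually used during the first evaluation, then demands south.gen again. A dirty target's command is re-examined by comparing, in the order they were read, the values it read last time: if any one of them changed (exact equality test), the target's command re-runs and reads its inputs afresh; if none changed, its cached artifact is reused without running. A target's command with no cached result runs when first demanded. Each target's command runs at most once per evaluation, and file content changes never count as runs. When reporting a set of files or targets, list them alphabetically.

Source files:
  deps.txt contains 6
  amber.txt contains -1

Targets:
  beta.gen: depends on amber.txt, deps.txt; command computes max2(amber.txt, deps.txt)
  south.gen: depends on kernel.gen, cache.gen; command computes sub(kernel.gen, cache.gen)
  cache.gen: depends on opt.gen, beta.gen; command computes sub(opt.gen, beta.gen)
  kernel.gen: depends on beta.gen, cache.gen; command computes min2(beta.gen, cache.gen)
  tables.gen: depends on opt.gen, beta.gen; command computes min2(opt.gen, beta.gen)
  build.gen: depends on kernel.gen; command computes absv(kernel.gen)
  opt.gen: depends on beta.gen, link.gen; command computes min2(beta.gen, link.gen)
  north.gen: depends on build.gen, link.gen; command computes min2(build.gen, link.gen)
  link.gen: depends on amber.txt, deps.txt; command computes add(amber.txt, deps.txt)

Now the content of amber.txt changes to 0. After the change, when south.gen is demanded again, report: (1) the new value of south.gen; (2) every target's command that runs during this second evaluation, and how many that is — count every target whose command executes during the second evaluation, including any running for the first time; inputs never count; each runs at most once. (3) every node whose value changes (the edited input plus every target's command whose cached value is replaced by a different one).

south.gen now evaluates to 0.
Run set: beta.gen, cache.gen, kernel.gen, link.gen, opt.gen, south.gen (6 run).
Changed values: amber.txt, cache.gen, kernel.gen, link.gen, opt.gen.

Initial pass — values computed on the first demand:
  beta.gen = max2(-1, 6) = 6
  link.gen = add(-1, 6) = 5
  opt.gen = min2(6, 5) = 5
  cache.gen = sub(5, 6) = -1
  kernel.gen = min2(6, -1) = -1
  south.gen = sub(-1, -1) = 0

Second demand — change propagation:
  beta.gen: re-runs because amber.txt -1->0; new result 6 (unchanged).
  link.gen: re-runs because amber.txt -1->0; new result 6.
  opt.gen: re-runs because link.gen 5->6; new result 6.
  cache.gen: re-runs because opt.gen 5->6; new result 0.
  kernel.gen: re-runs because cache.gen -1->0; new result 0.
  south.gen: re-runs because kernel.gen -1->0; cache.gen -1->0; new result 0 (unchanged).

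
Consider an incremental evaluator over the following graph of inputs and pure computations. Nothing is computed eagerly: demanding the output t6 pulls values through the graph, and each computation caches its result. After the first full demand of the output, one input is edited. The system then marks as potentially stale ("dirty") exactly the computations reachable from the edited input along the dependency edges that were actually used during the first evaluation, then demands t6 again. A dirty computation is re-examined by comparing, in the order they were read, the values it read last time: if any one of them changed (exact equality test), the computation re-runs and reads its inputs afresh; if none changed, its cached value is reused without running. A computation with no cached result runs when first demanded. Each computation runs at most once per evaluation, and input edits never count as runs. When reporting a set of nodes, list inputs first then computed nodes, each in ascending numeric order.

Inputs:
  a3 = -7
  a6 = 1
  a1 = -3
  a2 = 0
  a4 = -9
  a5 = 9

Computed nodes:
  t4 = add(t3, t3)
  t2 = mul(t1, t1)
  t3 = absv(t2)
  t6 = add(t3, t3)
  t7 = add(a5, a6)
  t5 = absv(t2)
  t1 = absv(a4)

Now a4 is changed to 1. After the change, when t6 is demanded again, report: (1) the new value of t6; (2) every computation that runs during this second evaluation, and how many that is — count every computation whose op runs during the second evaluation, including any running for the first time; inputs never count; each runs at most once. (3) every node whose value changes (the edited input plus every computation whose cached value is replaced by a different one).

t6 now evaluates to 2.
Run set: t1, t2, t3, t6 (4 run).
Changed values: a4, t1, t2, t3, t6.

Initial pass — values computed on the first demand:
  t1 = absv(-9) = 9
  t2 = mul(9, 9) = 81
  t3 = absv(81) = 81
  t6 = add(81, 81) = 162

Second demand — change propagation:
  t1: re-runs because a4 -9->1; new result 1.
  t2: re-runs because t1 9->1; t1 9->1; new result 1.
  t3: re-runs because t2 81->1; new result 1.
  t6: re-runs because t3 81->1; t3 81->1; new result 2.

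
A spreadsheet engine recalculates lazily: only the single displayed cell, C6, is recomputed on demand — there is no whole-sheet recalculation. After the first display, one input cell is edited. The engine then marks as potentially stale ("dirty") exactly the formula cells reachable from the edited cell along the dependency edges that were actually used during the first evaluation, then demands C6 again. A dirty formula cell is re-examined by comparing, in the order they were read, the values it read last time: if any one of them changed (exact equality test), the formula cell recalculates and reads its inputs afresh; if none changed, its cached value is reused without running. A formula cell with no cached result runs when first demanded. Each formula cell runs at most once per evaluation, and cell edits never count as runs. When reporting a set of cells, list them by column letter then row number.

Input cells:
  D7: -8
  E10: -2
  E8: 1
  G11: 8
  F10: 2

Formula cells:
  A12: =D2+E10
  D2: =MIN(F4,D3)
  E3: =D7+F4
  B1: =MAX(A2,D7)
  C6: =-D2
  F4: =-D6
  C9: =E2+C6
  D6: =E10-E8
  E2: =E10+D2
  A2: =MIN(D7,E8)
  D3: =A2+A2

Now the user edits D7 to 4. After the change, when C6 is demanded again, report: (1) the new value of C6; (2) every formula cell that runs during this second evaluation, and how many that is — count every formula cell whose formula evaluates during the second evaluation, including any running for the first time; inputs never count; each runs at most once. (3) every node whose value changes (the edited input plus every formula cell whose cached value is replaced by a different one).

New value of C6: -2.
Formula cells that run: A2, C6, D2, D3 — 4 in total.
Values that change: A2, C6, D2, D3, D7.

First evaluation (everything demanded from the output):
  A2 = MIN(-8, 1) = -8
  D3 = -8 + -8 = -16
  D6 = -2 - 1 = -3
  F4 = -(-3) = 3
  D2 = MIN(3, -16) = -16
  C6 = -(-16) = 16

Propagation after the edit:
  A2: runs — D7 -8->4; result 1.
  D3: runs — A2 -8->1; A2 -8->1; result 2.
  D2: runs — D3 -16->2; result 2.
  C6: runs — D2 -16->2; result -2.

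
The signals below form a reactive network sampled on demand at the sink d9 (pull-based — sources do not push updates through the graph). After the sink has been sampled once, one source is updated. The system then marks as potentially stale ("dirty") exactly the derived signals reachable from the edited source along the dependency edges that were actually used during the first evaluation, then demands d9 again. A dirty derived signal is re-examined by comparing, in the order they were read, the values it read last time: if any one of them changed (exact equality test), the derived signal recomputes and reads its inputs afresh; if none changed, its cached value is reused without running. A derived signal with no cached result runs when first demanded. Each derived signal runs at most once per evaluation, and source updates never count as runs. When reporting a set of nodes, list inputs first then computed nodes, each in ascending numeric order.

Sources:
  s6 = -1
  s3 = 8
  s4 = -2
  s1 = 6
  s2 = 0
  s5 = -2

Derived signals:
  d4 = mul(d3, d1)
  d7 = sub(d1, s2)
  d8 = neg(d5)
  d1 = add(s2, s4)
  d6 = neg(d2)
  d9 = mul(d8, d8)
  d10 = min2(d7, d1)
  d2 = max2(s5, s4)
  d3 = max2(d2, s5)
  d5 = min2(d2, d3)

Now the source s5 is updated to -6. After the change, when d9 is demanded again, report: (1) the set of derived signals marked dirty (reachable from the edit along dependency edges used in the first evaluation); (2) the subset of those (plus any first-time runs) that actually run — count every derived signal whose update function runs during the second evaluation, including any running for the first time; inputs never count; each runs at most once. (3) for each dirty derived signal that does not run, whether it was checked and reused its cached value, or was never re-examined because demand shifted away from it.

Dirty set: d2, d3, d5, d8, d9.
Run set: d2, d3 (2 run).
Re-examined without running (cache reused): d5, d8, d9.
The important point: at d5 every value read last time is unchanged, so the dirty flag clears without a run.

Initial pass — values computed on the first demand:
  d2 = max2(-2, -2) = -2
  d3 = max2(-2, -2) = -2
  d5 = min2(-2, -2) = -2
  d8 = neg(-2) = 2
  d9 = mul(2, 2) = 4

Second demand — change propagation:
  d2: re-runs because s5 -2->-6; new result -2 (unchanged).
  d3: re-runs because s5 -2->-6; new result -2 (unchanged).
  d5: re-examined; everything it read last time is the same (d2 unchanged, d3 unchanged) — cache -2 kept, no run.
  d8: re-examined; everything it read last time is the same (d5 unchanged) — cache 2 kept, no run.
  d9: re-examined; everything it read last time is the same (d8 unchanged, d8 unchanged) — cache 4 kept, no run.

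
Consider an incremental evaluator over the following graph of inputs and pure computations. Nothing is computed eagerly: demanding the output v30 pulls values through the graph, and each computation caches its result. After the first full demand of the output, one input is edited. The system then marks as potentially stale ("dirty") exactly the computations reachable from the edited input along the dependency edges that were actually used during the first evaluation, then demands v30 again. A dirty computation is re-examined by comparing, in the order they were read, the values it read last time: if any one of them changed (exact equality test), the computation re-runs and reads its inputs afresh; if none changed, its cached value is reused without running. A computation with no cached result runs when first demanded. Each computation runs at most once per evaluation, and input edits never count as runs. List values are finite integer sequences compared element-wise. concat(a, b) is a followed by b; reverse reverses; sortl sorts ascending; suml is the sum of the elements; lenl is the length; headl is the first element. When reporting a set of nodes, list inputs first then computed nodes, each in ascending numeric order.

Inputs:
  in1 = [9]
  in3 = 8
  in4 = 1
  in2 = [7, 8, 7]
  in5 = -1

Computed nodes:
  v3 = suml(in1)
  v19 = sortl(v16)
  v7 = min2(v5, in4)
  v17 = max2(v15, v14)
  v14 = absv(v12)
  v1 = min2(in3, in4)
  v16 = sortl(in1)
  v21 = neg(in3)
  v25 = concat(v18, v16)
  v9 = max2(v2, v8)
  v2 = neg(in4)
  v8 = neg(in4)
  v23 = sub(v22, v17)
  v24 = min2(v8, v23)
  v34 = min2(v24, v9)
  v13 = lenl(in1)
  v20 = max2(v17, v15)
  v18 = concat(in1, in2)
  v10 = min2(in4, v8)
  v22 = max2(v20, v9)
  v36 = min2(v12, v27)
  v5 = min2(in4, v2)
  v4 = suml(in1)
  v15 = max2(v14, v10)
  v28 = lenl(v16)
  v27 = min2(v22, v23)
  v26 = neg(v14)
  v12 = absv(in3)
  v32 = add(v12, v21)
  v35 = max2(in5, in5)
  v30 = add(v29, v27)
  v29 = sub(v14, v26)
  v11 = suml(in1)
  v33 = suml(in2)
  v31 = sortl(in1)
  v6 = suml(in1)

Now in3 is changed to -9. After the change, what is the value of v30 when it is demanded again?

Initial pass — values computed on the first demand:
  v2 = neg(1) = -1
  v8 = neg(1) = -1
  v9 = max2(-1, -1) = -1
  v10 = min2(1, -1) = -1
  v12 = absv(8) = 8
  v14 = absv(8) = 8
  v15 = max2(8, -1) = 8
  v17 = max2(8, 8) = 8
  v20 = max2(8, 8) = 8
  v22 = max2(8, -1) = 8
  v23 = sub(8, 8) = 0
  v26 = neg(8) = -8
  v27 = min2(8, 0) = 0
  v29 = sub(8, -8) = 16
  v30 = add(16, 0) = 16

Second demand — change propagation:
  v12: re-runs because in3 8->-9; new result 9.
  v14: re-runs because v12 8->9; new result 9.
  v15: re-runs because v14 8->9; new result 9.
  v17: re-runs because v15 8->9; v14 8->9; new result 9.
  v20: re-runs because v17 8->9; v15 8->9; new result 9.
  v22: re-runs because v20 8->9; new result 9.
  v23: re-runs because v22 8->9; v17 8->9; new result 0 (unchanged).
  v26: re-runs because v14 8->9; new result -9.
  v27: re-runs because v22 8->9; new result 0 (unchanged).
  v29: re-runs because v14 8->9; v26 -8->-9; new result 18.
  v30: re-runs because v29 16->18; new result 18.

v30 now evaluates to 18.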